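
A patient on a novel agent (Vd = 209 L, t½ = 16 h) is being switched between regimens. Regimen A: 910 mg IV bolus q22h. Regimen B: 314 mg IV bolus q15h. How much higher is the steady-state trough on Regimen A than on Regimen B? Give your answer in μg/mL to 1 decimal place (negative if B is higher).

1.1 μg/mL

Regimen A: f = (1/2)^(22/16) ≈ 0.3856; Cmin,ss = (910/209)·f/(1−f) ≈ 2.733 μg/mL.
Regimen B: f = (1/2)^(15/16) ≈ 0.5221; Cmin,ss = (314/209)·f/(1−f) ≈ 1.641 μg/mL.
Difference ≈ 2.733 − 1.641 ≈ 1.092 μg/mL.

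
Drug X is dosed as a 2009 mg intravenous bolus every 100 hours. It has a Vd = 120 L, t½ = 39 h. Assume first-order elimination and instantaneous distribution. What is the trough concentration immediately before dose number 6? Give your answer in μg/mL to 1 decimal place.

3.4 μg/mL

f = (1/2)^(τ/t½) = (1/2)^(100/39) ≈ 0.1691.
C₀ = D/Vd = 2009/120 ≈ 16.742 μg/mL.
Before the 6th dose, 5 doses have been given. Superposition: Cmin = C₀·(f + f² + … + f^5).
≈ 16.742 × (0.1691 + 0.0286 + 0.0048 + 0.0008 + 0.0001) ≈ 16.742 × 0.2034 ≈ 3.405 μg/mL.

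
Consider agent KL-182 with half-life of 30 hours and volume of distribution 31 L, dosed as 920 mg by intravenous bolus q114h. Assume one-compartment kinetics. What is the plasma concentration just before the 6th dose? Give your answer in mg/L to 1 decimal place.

f = (1/2)^(τ/t½) = (1/2)^(114/30) ≈ 0.0718.
C₀ = D/Vd = 920/31 ≈ 29.677 mg/L.
Before the 6th dose, 5 doses have been given. Superposition: Cmin = C₀·(f + f² + … + f^5).
≈ 29.677 × (0.0718 + 0.0052 + 0.0004 + 0.0000 + 0.0000) ≈ 29.677 × 0.0774 ≈ 2.297 mg/L.

2.3 mg/L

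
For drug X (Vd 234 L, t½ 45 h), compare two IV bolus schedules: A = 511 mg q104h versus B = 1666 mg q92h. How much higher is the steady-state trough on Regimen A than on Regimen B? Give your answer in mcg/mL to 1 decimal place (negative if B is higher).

Regimen A: f = (1/2)^(104/45) ≈ 0.2015; Cmin,ss = (511/234)·f/(1−f) ≈ 0.551 mcg/mL.
Regimen B: f = (1/2)^(92/45) ≈ 0.2424; Cmin,ss = (1666/234)·f/(1−f) ≈ 2.278 mcg/mL.
Difference ≈ 0.551 − 2.278 ≈ -1.727 mcg/mL.

-1.7 mcg/mL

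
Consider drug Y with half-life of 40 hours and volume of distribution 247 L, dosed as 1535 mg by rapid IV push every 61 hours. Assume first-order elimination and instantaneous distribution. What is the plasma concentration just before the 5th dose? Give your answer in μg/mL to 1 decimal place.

3.3 μg/mL

f = (1/2)^(τ/t½) = (1/2)^(61/40) ≈ 0.3475.
C₀ = D/Vd = 1535/247 ≈ 6.215 μg/mL.
Before the 5th dose, 4 doses have been given. Superposition: Cmin = C₀·(f + f² + … + f^4).
≈ 6.215 × (0.3475 + 0.1208 + 0.0420 + 0.0146) ≈ 6.215 × 0.5249 ≈ 3.262 μg/mL.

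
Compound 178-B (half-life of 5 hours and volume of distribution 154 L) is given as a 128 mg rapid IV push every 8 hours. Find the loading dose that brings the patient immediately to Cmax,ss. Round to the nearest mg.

f = (1/2)^(8/5) ≈ 0.329877; accumulation ratio R = 1/(1−f) ≈ 1.49226.
Loading dose to hit Cmax,ss on first dose: D_load = D_maint·R ≈ 128 × 1.49226 ≈ 191.01 mg.

191 mg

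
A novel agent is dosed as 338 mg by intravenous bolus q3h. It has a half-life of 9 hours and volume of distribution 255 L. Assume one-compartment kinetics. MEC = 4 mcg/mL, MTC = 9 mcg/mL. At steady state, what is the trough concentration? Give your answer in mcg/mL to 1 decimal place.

τ/t½ = 3/9 ≈ 0.33333, so fraction remaining f = (1/2)^(3/9) ≈ 0.7937.
At steady state, accumulation factor R = 1/(1 − e^(−kτ)) ≈ 4.8473.
Each bolus raises the concentration by D/Vd = 338/255 ≈ 1.325 mcg/mL.
Cmax,ss = C₀/(1 − f) ≈ 1.325/0.2063 ≈ 6.423 mcg/mL.
Steady-state trough Cmin,ss = Cmax,ss·f ≈ 6.423 × 0.7937 ≈ 5.098 mcg/mL.
Trough 5.1 mcg/mL vs MEC 4 mcg/mL: adequate.

5.1 mcg/mL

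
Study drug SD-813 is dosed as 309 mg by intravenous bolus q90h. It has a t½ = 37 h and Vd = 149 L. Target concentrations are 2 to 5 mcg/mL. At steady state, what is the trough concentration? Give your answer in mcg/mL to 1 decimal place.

0.5 mcg/mL

τ/t½ = 90/37 ≈ 2.4324, so fraction remaining f = (1/2)^(90/37) ≈ 0.1853.
At steady state, accumulation factor R = 1/(1 − e^(−kτ)) ≈ 1.2274.
Single-dose peak C₀ = D/Vd = 309/149 ≈ 2.074 mcg/mL.
Cmax,ss = C₀/(1 − f) ≈ 2.074/0.8147 ≈ 2.546 mcg/mL.
Steady-state trough Cmin,ss = Cmax,ss·f ≈ 2.546 × 0.1853 ≈ 0.472 mcg/mL.
Trough 0.5 mcg/mL vs MEC 2 mcg/mL: subtherapeutic.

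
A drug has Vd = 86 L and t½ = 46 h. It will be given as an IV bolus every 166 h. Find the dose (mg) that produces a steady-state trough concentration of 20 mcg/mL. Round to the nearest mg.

19262 mg

τ/t½ = 166/46 ≈ 3.6087, so f = (1/2)^(166/46) ≈ 0.081974.
Cmin,ss = (D/Vd)·f/(1−f), so D = Cmin,ss·Vd·(1−f)/f.
D = 20 × 86 × (1−f)/f ≈ 20 × 86 × 11.19899 ≈ 19262.26 mg.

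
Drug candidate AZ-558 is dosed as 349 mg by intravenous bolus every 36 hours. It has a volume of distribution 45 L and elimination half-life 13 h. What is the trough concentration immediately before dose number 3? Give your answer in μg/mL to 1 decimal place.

f = (1/2)^(τ/t½) = (1/2)^(36/13) ≈ 0.1467.
C₀ = D/Vd = 349/45 ≈ 7.756 μg/mL.
Before the 3rd dose, 2 doses have been given. Superposition: Cmin = C₀·(f + f²).
≈ 7.756 × (0.1467 + 0.0215) ≈ 7.756 × 0.1682 ≈ 1.305 μg/mL.

1.3 μg/mL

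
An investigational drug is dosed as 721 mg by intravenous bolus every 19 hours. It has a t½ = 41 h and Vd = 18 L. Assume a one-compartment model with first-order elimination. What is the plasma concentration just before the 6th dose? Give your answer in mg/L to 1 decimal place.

f = (1/2)^(τ/t½) = (1/2)^(19/41) ≈ 0.7253.
C₀ = D/Vd = 721/18 ≈ 40.056 mg/L.
Before the 6th dose, 5 doses have been given. Superposition: Cmin = C₀·(f + f² + … + f^5).
≈ 40.056 × (0.7253 + 0.5261 + 0.3816 + 0.2767 + 0.2007) ≈ 40.056 × 2.1104 ≈ 84.534 mg/L.

84.5 mg/L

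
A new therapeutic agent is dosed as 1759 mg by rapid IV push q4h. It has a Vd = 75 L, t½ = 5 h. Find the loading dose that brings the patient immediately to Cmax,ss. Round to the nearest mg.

4132 mg

f = (1/2)^(4/5) ≈ 0.574349; accumulation ratio R = 1/(1−f) ≈ 2.34934.
Loading dose to hit Cmax,ss on first dose: D_load = D_maint·R ≈ 1759 × 2.34934 ≈ 4132.49 mg.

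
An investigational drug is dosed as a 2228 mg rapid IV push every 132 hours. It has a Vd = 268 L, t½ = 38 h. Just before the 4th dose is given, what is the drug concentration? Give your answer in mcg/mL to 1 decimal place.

f = (1/2)^(τ/t½) = (1/2)^(132/38) ≈ 0.0900.
C₀ = D/Vd = 2228/268 ≈ 8.313 mcg/mL.
Before the 4th dose, 3 doses have been given. Superposition: Cmin = C₀·(f + f² + … + f^3).
≈ 8.313 × (0.0900 + 0.0081 + 0.0007) ≈ 8.313 × 0.0988 ≈ 0.821 mcg/mL.

0.8 mcg/mL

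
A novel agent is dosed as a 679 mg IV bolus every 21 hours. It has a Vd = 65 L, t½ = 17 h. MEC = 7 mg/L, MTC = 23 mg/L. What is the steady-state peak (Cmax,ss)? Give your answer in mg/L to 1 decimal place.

18.2 mg/L

Over one 21-h interval, 21/17 ≈ 1.2353 half-lives elapse, leaving f ≈ 0.4248 of each dose.
Accumulation ratio R = 1/(1 − f) ≈ 1/0.5752 ≈ 1.7385.
Each bolus raises the concentration by D/Vd = 679/65 ≈ 10.446 mg/L.
Cmax,ss = C₀/(1 − f) ≈ 10.446/0.5752 ≈ 18.161 mg/L.
Peak 18.2 mg/L vs MTC 23 mg/L: below toxic threshold.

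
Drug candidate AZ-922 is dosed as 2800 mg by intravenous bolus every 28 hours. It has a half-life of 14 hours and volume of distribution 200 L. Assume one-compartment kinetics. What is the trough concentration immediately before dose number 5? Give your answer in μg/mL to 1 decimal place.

f = (1/2)^(τ/t½) = (1/2)^(28/14) ≈ 0.2500.
C₀ = D/Vd = 2800/200 ≈ 14.000 μg/mL.
Before the 5th dose, 4 doses have been given. Superposition: Cmin = C₀·(f + f² + … + f^4).
≈ 14.000 × (0.2500 + 0.0625 + 0.0156 + 0.0039) ≈ 14.000 × 0.3320 ≈ 4.648 μg/mL.

4.6 μg/mL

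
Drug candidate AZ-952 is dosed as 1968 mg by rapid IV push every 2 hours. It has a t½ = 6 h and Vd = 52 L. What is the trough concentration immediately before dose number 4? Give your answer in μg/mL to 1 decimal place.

72.8 μg/mL

f = (1/2)^(τ/t½) = (1/2)^(2/6) ≈ 0.7937.
C₀ = D/Vd = 1968/52 ≈ 37.846 μg/mL.
Before the 4th dose, 3 doses have been given. Superposition: Cmin = C₀·(f + f² + … + f^3).
≈ 37.846 × (0.7937 + 0.6300 + 0.5000) ≈ 37.846 × 1.9237 ≈ 72.804 μg/mL.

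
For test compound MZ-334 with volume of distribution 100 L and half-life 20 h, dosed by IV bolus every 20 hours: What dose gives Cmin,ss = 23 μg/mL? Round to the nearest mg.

2300 mg

τ/t½ = 20/20 ≈ 1, so f = (1/2)^(20/20) ≈ 0.500000.
Cmin,ss = (D/Vd)·f/(1−f), so D = Cmin,ss·Vd·(1−f)/f.
D = 23 × 100 × (1−f)/f ≈ 23 × 100 × 1.00000 ≈ 2300.00 mg.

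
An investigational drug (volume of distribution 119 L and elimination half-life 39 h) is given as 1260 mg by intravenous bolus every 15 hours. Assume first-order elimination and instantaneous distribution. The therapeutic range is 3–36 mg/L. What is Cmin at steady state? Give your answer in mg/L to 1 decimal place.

Over one 15-h interval, 15/39 ≈ 0.38462 half-lives elapse, leaving f ≈ 0.7660 of each dose.
Accumulation ratio R = 1/(1 − f) ≈ 1/0.2340 ≈ 4.2735.
Single-dose peak C₀ = D/Vd = 1260/119 ≈ 10.588 mg/L.
Steady-state peak Cmax,ss = C₀·R ≈ 10.588 × 4.2735 ≈ 45.248 mg/L.
One interval later, Cmin,ss = Cmax,ss·e^(−kτ) ≈ 45.248 × 0.7660 ≈ 34.660 mg/L.
Trough 34.7 mg/L vs MEC 3 mg/L: adequate.

34.7 mg/L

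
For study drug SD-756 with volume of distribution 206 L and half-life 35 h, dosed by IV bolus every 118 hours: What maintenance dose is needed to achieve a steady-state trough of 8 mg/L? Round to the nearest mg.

τ/t½ = 118/35 ≈ 3.3714, so f = (1/2)^(118/35) ≈ 0.096627.
Cmin,ss = (D/Vd)·f/(1−f), so D = Cmin,ss·Vd·(1−f)/f.
D = 8 × 206 × (1−f)/f ≈ 8 × 206 × 9.34907 ≈ 15407.27 mg.

15407 mg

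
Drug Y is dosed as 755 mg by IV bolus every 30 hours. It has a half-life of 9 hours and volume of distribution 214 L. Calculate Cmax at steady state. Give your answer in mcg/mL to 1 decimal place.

k = ln2/t½ = ln2/9 ≈ 0.077016 h⁻¹; fraction remaining f = e^(−kτ) = e^(−0.077016×30) ≈ 0.0992.
At steady state, accumulation factor R = 1/(1 − e^(−kτ)) ≈ 1.1101.
Single-dose peak C₀ = D/Vd = 755/214 ≈ 3.528 mcg/mL.
Steady-state peak Cmax,ss = C₀·R ≈ 3.528 × 1.1101 ≈ 3.916 mcg/mL.

3.9 mcg/mL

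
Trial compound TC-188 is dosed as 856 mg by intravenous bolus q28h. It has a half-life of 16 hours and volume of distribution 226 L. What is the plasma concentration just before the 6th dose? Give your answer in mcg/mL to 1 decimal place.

f = (1/2)^(τ/t½) = (1/2)^(28/16) ≈ 0.2973.
C₀ = D/Vd = 856/226 ≈ 3.788 mcg/mL.
Before the 6th dose, 5 doses have been given. Superposition: Cmin = C₀·(f + f² + … + f^5).
≈ 3.788 × (0.2973 + 0.0884 + 0.0263 + 0.0078 + 0.0023) ≈ 3.788 × 0.4221 ≈ 1.599 mcg/mL.

1.6 mcg/mL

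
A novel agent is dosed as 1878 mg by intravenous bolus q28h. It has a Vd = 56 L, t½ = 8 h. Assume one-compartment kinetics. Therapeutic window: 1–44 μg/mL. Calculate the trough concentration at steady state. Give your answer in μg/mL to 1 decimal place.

3.3 μg/mL

k = ln2/t½ = ln2/8 ≈ 0.086643 h⁻¹; fraction remaining f = e^(−kτ) = e^(−0.086643×28) ≈ 0.0884.
At steady state, accumulation factor R = 1/(1 − e^(−kτ)) ≈ 1.0970.
Single-dose peak C₀ = D/Vd = 1878/56 ≈ 33.536 μg/mL.
Cmax,ss = C₀/(1 − f) ≈ 33.536/0.9116 ≈ 36.788 μg/mL.
One interval later, Cmin,ss = Cmax,ss·e^(−kτ) ≈ 36.788 × 0.0884 ≈ 3.252 μg/mL.
Trough 3.3 μg/mL vs MEC 1 μg/mL: adequate.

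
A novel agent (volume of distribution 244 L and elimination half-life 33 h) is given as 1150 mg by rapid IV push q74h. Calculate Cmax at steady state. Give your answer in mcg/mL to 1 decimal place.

τ/t½ = 74/33 ≈ 2.2424, so fraction remaining f = (1/2)^(74/33) ≈ 0.2113.
At steady state, accumulation factor R = 1/(1 − e^(−kτ)) ≈ 1.2679.
Each bolus raises the concentration by D/Vd = 1150/244 ≈ 4.713 mcg/mL.
Steady-state peak Cmax,ss = C₀·R ≈ 4.713 × 1.2679 ≈ 5.976 mcg/mL.

6.0 mcg/mL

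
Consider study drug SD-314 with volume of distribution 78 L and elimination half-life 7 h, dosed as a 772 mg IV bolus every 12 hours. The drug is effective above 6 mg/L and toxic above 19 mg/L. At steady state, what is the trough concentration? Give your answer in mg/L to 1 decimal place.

Over one 12-h interval, 12/7 ≈ 1.7143 half-lives elapse, leaving f ≈ 0.3048 of each dose.
Accumulation ratio R = 1/(1 − f) ≈ 1/0.6952 ≈ 1.4384.
Single-dose peak C₀ = D/Vd = 772/78 ≈ 9.897 mg/L.
Steady-state peak Cmax,ss = C₀·R ≈ 9.897 × 1.4384 ≈ 14.236 mg/L.
Steady-state trough Cmin,ss = Cmax,ss·f ≈ 14.236 × 0.3048 ≈ 4.339 mg/L.
Trough 4.3 mg/L vs MEC 6 mg/L: subtherapeutic.

4.3 mg/L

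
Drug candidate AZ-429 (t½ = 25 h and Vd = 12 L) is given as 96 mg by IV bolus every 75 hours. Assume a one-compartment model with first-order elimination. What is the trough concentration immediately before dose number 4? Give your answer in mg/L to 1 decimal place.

f = (1/2)^(τ/t½) = (1/2)^(75/25) ≈ 0.1250.
C₀ = D/Vd = 96/12 ≈ 8.000 mg/L.
Before the 4th dose, 3 doses have been given. Superposition: Cmin = C₀·(f + f² + … + f^3).
≈ 8.000 × (0.1250 + 0.0156 + 0.0020) ≈ 8.000 × 0.1426 ≈ 1.141 mg/L.

1.1 mg/L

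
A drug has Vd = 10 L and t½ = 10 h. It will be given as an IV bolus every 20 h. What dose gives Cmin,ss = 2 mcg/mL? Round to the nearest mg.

60 mg

τ/t½ = 20/10 ≈ 2, so f = (1/2)^(20/10) ≈ 0.250000.
Cmin,ss = (D/Vd)·f/(1−f), so D = Cmin,ss·Vd·(1−f)/f.
D = 2 × 10 × (1−f)/f ≈ 2 × 10 × 3.00000 ≈ 60.00 mg.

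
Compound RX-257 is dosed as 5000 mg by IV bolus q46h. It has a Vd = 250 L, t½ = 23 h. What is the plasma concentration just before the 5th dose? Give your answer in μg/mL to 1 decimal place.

6.6 μg/mL

f = (1/2)^(τ/t½) = (1/2)^(46/23) ≈ 0.2500.
C₀ = D/Vd = 5000/250 ≈ 20.000 μg/mL.
Before the 5th dose, 4 doses have been given. Superposition: Cmin = C₀·(f + f² + … + f^4).
≈ 20.000 × (0.2500 + 0.0625 + 0.0156 + 0.0039) ≈ 20.000 × 0.3320 ≈ 6.640 μg/mL.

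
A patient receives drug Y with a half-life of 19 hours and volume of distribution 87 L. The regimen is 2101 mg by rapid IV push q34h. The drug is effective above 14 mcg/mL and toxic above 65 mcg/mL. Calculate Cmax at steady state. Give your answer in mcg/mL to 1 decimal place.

τ/t½ = 34/19 ≈ 1.7895, so fraction remaining f = (1/2)^(34/19) ≈ 0.2893.
At steady state, accumulation factor R = 1/(1 − e^(−kτ)) ≈ 1.4071.
Single-dose peak C₀ = D/Vd = 2101/87 ≈ 24.149 mcg/mL.
Steady-state peak Cmax,ss = C₀·R ≈ 24.149 × 1.4071 ≈ 33.980 mcg/mL.
Peak 34.0 mcg/mL vs MTC 65 mcg/mL: below toxic threshold.

34.0 mcg/mL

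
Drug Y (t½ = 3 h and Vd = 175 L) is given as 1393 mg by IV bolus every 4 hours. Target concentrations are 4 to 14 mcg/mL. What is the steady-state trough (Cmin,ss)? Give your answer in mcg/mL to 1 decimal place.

Over one 4-h interval, 4/3 ≈ 1.3333 half-lives elapse, leaving f ≈ 0.3969 of each dose.
Each bolus raises the concentration by D/Vd = 1393/175 ≈ 7.960 mcg/mL.
Steady-state trough Cmin,ss = C₀·f/(1−f) ≈ 7.960 × 0.3969/0.6031 ≈ 5.238 mcg/mL.
Trough 5.2 mcg/mL vs MEC 4 mcg/mL: adequate.

5.2 mcg/mL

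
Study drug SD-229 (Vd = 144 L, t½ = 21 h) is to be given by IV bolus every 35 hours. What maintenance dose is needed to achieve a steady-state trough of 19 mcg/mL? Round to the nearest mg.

τ/t½ = 35/21 ≈ 1.6667, so f = (1/2)^(35/21) ≈ 0.314980.
Cmin,ss = (D/Vd)·f/(1−f), so D = Cmin,ss·Vd·(1−f)/f.
D = 19 × 144 × (1−f)/f ≈ 19 × 144 × 2.17480 ≈ 5950.25 mg.

5950 mg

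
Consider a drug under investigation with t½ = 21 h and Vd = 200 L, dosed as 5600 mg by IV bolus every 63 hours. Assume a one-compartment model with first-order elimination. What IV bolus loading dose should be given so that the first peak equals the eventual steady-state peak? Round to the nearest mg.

6400 mg

f = (1/2)^(63/21) ≈ 0.125000; accumulation ratio R = 1/(1−f) ≈ 1.14286.
Loading dose to hit Cmax,ss on first dose: D_load = D_maint·R ≈ 5600 × 1.14286 ≈ 6400.02 mg.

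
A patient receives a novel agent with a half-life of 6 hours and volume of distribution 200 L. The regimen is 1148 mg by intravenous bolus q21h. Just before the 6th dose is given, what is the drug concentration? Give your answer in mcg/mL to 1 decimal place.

f = (1/2)^(τ/t½) = (1/2)^(21/6) ≈ 0.0884.
C₀ = D/Vd = 1148/200 ≈ 5.740 mcg/mL.
Before the 6th dose, 5 doses have been given. Superposition: Cmin = C₀·(f + f² + … + f^5).
≈ 5.740 × (0.0884 + 0.0078 + 0.0007 + 0.0001 + 0.0000) ≈ 5.740 × 0.0970 ≈ 0.557 mcg/mL.

0.6 mcg/mL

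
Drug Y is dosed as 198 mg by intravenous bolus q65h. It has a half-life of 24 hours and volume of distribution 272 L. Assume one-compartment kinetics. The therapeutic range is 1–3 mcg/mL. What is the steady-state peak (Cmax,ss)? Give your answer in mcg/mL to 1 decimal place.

Over one 65-h interval, 65/24 ≈ 2.7083 half-lives elapse, leaving f ≈ 0.1530 of each dose.
At steady state, accumulation factor R = 1/(1 − e^(−kτ)) ≈ 1.1806.
Each bolus raises the concentration by D/Vd = 198/272 ≈ 0.728 mcg/mL.
Cmax,ss = C₀/(1 − f) ≈ 0.728/0.8470 ≈ 0.860 mcg/mL.
Peak 0.9 mcg/mL vs MTC 3 mcg/mL: below toxic threshold.

0.9 mcg/mL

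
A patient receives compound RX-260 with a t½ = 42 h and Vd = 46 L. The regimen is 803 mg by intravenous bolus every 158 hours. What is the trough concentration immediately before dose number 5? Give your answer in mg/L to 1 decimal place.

1.4 mg/L

f = (1/2)^(τ/t½) = (1/2)^(158/42) ≈ 0.0737.
C₀ = D/Vd = 803/46 ≈ 17.457 mg/L.
Before the 5th dose, 4 doses have been given. Superposition: Cmin = C₀·(f + f² + … + f^4).
≈ 17.457 × (0.0737 + 0.0054 + 0.0004 + 0.0000) ≈ 17.457 × 0.0795 ≈ 1.388 mg/L.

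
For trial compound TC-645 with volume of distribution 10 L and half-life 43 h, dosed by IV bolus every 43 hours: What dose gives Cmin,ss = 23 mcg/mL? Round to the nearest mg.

τ/t½ = 43/43 ≈ 1, so f = (1/2)^(43/43) ≈ 0.500000.
Cmin,ss = (D/Vd)·f/(1−f), so D = Cmin,ss·Vd·(1−f)/f.
D = 23 × 10 × (1−f)/f ≈ 23 × 10 × 1.00000 ≈ 230.00 mg.

230 mg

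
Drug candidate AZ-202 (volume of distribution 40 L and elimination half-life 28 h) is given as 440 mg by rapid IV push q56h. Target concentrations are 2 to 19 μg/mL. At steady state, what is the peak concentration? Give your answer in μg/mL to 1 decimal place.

14.7 μg/mL

τ = 56 h = 2 half-lives, so f = (1/2)^2 = 0.25.
Accumulation ratio R = 1/(1 − f) = 1/0.75 = 4/3.
Single-dose peak C₀ = D/Vd = 440/40 = 11 μg/mL.
Steady-state peak Cmax,ss = C₀·R = 11 × 4/3 ≈ 14.667 μg/mL.
Peak 14.7 μg/mL vs MTC 19 μg/mL: below toxic threshold.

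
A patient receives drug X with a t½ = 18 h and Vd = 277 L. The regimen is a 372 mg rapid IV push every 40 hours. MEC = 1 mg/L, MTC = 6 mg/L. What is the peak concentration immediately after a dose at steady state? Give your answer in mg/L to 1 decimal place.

τ/t½ = 40/18 ≈ 2.2222, so fraction remaining f = (1/2)^(40/18) ≈ 0.2143.
Accumulation ratio R = 1/(1 − f) ≈ 1/0.7857 ≈ 1.2728.
Each bolus raises the concentration by D/Vd = 372/277 ≈ 1.343 mg/L.
Steady-state peak Cmax,ss = C₀·R ≈ 1.343 × 1.2728 ≈ 1.709 mg/L.
Peak 1.7 mg/L vs MTC 6 mg/L: below toxic threshold.

1.7 mg/L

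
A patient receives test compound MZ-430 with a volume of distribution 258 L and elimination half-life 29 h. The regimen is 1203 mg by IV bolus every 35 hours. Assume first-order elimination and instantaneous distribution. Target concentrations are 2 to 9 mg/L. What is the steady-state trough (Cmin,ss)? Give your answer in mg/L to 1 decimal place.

τ/t½ = 35/29 ≈ 1.2069, so fraction remaining f = (1/2)^(35/29) ≈ 0.4332.
Accumulation ratio R = 1/(1 − f) ≈ 1/0.5668 ≈ 1.7643.
Each bolus raises the concentration by D/Vd = 1203/258 ≈ 4.663 mg/L.
Steady-state peak Cmax,ss = C₀·R ≈ 4.663 × 1.7643 ≈ 8.227 mg/L.
Steady-state trough Cmin,ss = Cmax,ss·f ≈ 8.227 × 0.4332 ≈ 3.564 mg/L.
Trough 3.6 mg/L vs MEC 2 mg/L: adequate.

3.6 mg/L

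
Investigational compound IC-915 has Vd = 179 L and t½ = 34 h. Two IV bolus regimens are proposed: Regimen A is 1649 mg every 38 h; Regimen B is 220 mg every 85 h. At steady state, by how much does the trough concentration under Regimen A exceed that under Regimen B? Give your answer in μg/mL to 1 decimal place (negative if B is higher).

Regimen A: f = (1/2)^(38/34) ≈ 0.4608; Cmin,ss = (1649/179)·f/(1−f) ≈ 7.873 μg/mL.
Regimen B: f = (1/2)^(85/34) ≈ 0.1768; Cmin,ss = (220/179)·f/(1−f) ≈ 0.264 μg/mL.
Difference ≈ 7.873 − 0.264 ≈ 7.609 μg/mL.

7.6 μg/mL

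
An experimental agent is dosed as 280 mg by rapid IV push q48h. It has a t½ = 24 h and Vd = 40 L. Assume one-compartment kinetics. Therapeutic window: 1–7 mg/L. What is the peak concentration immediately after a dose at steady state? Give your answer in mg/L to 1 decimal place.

τ = 48 h = 2 half-lives, so f = (1/2)^2 = 0.25.
Accumulation ratio R = 1/(1 − f) = 1/0.75 = 4/3.
Single-dose peak C₀ = D/Vd = 280/40 = 7 mg/L.
Steady-state peak Cmax,ss = C₀·R = 7 × 4/3 ≈ 9.333 mg/L.
Peak 9.3 mg/L vs MTC 7 mg/L: exceeds toxic threshold.

9.3 mg/L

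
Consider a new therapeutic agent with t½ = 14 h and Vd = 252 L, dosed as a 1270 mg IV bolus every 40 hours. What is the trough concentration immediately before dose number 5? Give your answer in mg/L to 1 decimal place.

0.8 mg/L

f = (1/2)^(τ/t½) = (1/2)^(40/14) ≈ 0.1380.
C₀ = D/Vd = 1270/252 ≈ 5.040 mg/L.
Before the 5th dose, 4 doses have been given. Superposition: Cmin = C₀·(f + f² + … + f^4).
≈ 5.040 × (0.1380 + 0.0190 + 0.0026 + 0.0004) ≈ 5.040 × 0.1600 ≈ 0.806 mg/L.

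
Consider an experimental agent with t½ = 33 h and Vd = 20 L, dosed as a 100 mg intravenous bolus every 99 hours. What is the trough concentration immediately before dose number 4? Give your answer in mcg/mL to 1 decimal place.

f = (1/2)^(τ/t½) = (1/2)^(99/33) ≈ 0.1250.
C₀ = D/Vd = 100/20 ≈ 5.000 mcg/mL.
Before the 4th dose, 3 doses have been given. Superposition: Cmin = C₀·(f + f² + … + f^3).
≈ 5.000 × (0.1250 + 0.0156 + 0.0020) ≈ 5.000 × 0.1426 ≈ 0.713 mcg/mL.

0.7 mcg/mL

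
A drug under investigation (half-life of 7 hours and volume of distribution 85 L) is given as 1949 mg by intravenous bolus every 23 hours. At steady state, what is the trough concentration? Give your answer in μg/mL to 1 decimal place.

τ/t½ = 23/7 ≈ 3.2857, so fraction remaining f = (1/2)^(23/7) ≈ 0.1025.
Accumulation ratio R = 1/(1 − f) ≈ 1/0.8975 ≈ 1.1142.
Single-dose peak C₀ = D/Vd = 1949/85 ≈ 22.929 μg/mL.
Cmax,ss = C₀/(1 − f) ≈ 22.929/0.8975 ≈ 25.548 μg/mL.
Steady-state trough Cmin,ss = Cmax,ss·f ≈ 25.548 × 0.1025 ≈ 2.619 μg/mL.

2.6 μg/mL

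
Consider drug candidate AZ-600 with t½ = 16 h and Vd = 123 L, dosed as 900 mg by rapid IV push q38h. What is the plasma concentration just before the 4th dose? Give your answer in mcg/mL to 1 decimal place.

f = (1/2)^(τ/t½) = (1/2)^(38/16) ≈ 0.1928.
C₀ = D/Vd = 900/123 ≈ 7.317 mcg/mL.
Before the 4th dose, 3 doses have been given. Superposition: Cmin = C₀·(f + f² + … + f^3).
≈ 7.317 × (0.1928 + 0.0372 + 0.0072) ≈ 7.317 × 0.2372 ≈ 1.736 mcg/mL.

1.7 mcg/mL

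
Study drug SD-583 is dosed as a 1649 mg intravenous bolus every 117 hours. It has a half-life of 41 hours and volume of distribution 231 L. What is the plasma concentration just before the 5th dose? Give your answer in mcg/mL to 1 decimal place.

f = (1/2)^(τ/t½) = (1/2)^(117/41) ≈ 0.1383.
C₀ = D/Vd = 1649/231 ≈ 7.139 mcg/mL.
Before the 5th dose, 4 doses have been given. Superposition: Cmin = C₀·(f + f² + … + f^4).
≈ 7.139 × (0.1383 + 0.0191 + 0.0026 + 0.0004) ≈ 7.139 × 0.1604 ≈ 1.145 mcg/mL.

1.1 mcg/mL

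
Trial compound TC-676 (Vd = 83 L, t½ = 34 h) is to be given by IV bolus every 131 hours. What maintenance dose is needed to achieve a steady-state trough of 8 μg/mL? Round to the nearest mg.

τ/t½ = 131/34 ≈ 3.8529, so f = (1/2)^(131/34) ≈ 0.069207.
Cmin,ss = (D/Vd)·f/(1−f), so D = Cmin,ss·Vd·(1−f)/f.
D = 8 × 83 × (1−f)/f ≈ 8 × 83 × 13.44941 ≈ 8930.41 mg.

8930 mg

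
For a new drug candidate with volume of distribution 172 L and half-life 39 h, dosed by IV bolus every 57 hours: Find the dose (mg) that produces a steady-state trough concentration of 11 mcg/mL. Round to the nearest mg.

τ/t½ = 57/39 ≈ 1.4615, so f = (1/2)^(57/39) ≈ 0.363106.
Cmin,ss = (D/Vd)·f/(1−f), so D = Cmin,ss·Vd·(1−f)/f.
D = 11 × 172 × (1−f)/f ≈ 11 × 172 × 1.75402 ≈ 3318.61 mg.

3319 mg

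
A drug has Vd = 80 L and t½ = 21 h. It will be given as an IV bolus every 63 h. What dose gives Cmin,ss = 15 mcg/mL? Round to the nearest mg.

τ/t½ = 63/21 ≈ 3, so f = (1/2)^(63/21) ≈ 0.125000.
Cmin,ss = (D/Vd)·f/(1−f), so D = Cmin,ss·Vd·(1−f)/f.
D = 15 × 80 × (1−f)/f ≈ 15 × 80 × 7.00000 ≈ 8400.00 mg.

8400 mg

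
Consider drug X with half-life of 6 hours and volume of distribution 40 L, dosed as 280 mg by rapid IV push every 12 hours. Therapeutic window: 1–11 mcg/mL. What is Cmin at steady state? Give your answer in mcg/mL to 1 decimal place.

The dosing interval is 2 half-lives, so f = 2^(−2) = 0.25.
Accumulation ratio R = 1/(1 − f) = 1/0.75 = 4/3.
Single-dose peak C₀ = D/Vd = 280/40 = 7 mcg/mL.
Steady-state peak Cmax,ss = C₀·R = 7 × 4/3 ≈ 9.333 mcg/mL.
Steady-state trough Cmin,ss = Cmax,ss·f ≈ 9.333 × 0.25 ≈ 2.333 mcg/mL.
Trough 2.3 mcg/mL vs MEC 1 mcg/mL: adequate.

2.3 mcg/mL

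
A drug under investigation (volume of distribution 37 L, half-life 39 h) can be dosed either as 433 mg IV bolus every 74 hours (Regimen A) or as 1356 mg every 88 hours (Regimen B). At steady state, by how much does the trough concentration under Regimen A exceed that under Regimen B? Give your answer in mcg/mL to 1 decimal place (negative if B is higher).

Regimen A: f = (1/2)^(74/39) ≈ 0.2684; Cmin,ss = (433/37)·f/(1−f) ≈ 4.293 mcg/mL.
Regimen B: f = (1/2)^(88/39) ≈ 0.2093; Cmin,ss = (1356/37)·f/(1−f) ≈ 9.701 mcg/mL.
Difference ≈ 4.293 − 9.701 ≈ -5.408 mcg/mL.

-5.4 mcg/mL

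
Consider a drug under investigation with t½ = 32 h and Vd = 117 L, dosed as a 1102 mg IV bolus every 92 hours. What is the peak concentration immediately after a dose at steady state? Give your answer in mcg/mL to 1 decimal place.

10.9 mcg/mL

k = ln2/t½ = ln2/32 ≈ 0.021661 h⁻¹; fraction remaining f = e^(−kτ) = e^(−0.021661×92) ≈ 0.1363.
At steady state, accumulation factor R = 1/(1 − e^(−kτ)) ≈ 1.1578.
Single-dose peak C₀ = D/Vd = 1102/117 ≈ 9.419 mcg/mL.
Cmax,ss = C₀/(1 − f) ≈ 9.419/0.8637 ≈ 10.905 mcg/mL.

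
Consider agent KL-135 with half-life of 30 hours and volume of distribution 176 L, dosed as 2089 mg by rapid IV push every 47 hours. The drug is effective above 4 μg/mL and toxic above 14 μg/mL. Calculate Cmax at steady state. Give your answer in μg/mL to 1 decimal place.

17.9 μg/mL

k = ln2/t½ = ln2/30 ≈ 0.023105 h⁻¹; fraction remaining f = e^(−kτ) = e^(−0.023105×47) ≈ 0.3376.
At steady state, accumulation factor R = 1/(1 − e^(−kτ)) ≈ 1.5097.
Each bolus raises the concentration by D/Vd = 2089/176 ≈ 11.869 μg/mL.
Steady-state peak Cmax,ss = C₀·R ≈ 11.869 × 1.5097 ≈ 17.919 μg/mL.
Peak 17.9 μg/mL vs MTC 14 μg/mL: exceeds toxic threshold.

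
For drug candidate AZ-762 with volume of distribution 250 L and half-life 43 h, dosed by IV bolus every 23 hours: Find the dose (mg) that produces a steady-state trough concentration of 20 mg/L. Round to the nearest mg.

τ/t½ = 23/43 ≈ 0.53488, so f = (1/2)^(23/43) ≈ 0.690214.
Cmin,ss = (D/Vd)·f/(1−f), so D = Cmin,ss·Vd·(1−f)/f.
D = 20 × 250 × (1−f)/f ≈ 20 × 250 × 0.44883 ≈ 2244.15 mg.

2244 mg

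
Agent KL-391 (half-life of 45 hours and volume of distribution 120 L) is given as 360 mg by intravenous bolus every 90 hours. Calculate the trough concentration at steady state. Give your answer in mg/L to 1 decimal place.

1.0 mg/L

τ = 90 h = 2 half-lives, so f = (1/2)^2 = 0.25.
Accumulation ratio R = 1/(1 − f) = 1/0.75 = 4/3.
Single-dose peak C₀ = D/Vd = 360/120 = 3 mg/L.
Steady-state peak Cmax,ss = C₀·R = 3 × 4/3 ≈ 4.000 mg/L.
Steady-state trough Cmin,ss = Cmax,ss·f ≈ 4.000 × 0.25 ≈ 1.000 mg/L.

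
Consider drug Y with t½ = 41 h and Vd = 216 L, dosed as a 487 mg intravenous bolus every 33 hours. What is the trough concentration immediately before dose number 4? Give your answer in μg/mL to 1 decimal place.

f = (1/2)^(τ/t½) = (1/2)^(33/41) ≈ 0.5724.
C₀ = D/Vd = 487/216 ≈ 2.255 μg/mL.
Before the 4th dose, 3 doses have been given. Superposition: Cmin = C₀·(f + f² + … + f^3).
≈ 2.255 × (0.5724 + 0.3276 + 0.1875) ≈ 2.255 × 1.0875 ≈ 2.452 μg/mL.

2.5 μg/mL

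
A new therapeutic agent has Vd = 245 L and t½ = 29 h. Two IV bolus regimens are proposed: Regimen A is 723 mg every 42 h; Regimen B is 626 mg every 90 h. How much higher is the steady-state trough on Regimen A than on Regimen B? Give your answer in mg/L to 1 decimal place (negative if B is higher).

Regimen A: f = (1/2)^(42/29) ≈ 0.3665; Cmin,ss = (723/245)·f/(1−f) ≈ 1.707 mg/L.
Regimen B: f = (1/2)^(90/29) ≈ 0.1164; Cmin,ss = (626/245)·f/(1−f) ≈ 0.337 mg/L.
Difference ≈ 1.707 − 0.337 ≈ 1.370 mg/L.

1.4 mg/L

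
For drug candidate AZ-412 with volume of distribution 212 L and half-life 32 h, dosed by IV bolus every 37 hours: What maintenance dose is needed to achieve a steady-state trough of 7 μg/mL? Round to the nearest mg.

1823 mg

τ/t½ = 37/32 ≈ 1.1562, so f = (1/2)^(37/32) ≈ 0.448677.
Cmin,ss = (D/Vd)·f/(1−f), so D = Cmin,ss·Vd·(1−f)/f.
D = 7 × 212 × (1−f)/f ≈ 7 × 212 × 1.22877 ≈ 1823.49 mg.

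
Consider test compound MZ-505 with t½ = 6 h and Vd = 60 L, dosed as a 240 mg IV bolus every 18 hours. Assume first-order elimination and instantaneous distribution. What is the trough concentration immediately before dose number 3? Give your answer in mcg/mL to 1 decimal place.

f = (1/2)^(τ/t½) = (1/2)^(18/6) ≈ 0.1250.
C₀ = D/Vd = 240/60 ≈ 4.000 mcg/mL.
Before the 3rd dose, 2 doses have been given. Superposition: Cmin = C₀·(f + f²).
≈ 4.000 × (0.1250 + 0.0156) ≈ 4.000 × 0.1406 ≈ 0.562 mcg/mL.

0.6 mcg/mL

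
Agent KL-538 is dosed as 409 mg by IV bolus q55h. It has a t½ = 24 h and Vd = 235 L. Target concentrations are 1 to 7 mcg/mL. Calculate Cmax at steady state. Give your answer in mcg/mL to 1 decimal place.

k = ln2/t½ = ln2/24 ≈ 0.028881 h⁻¹; fraction remaining f = e^(−kτ) = e^(−0.028881×55) ≈ 0.2042.
At steady state, accumulation factor R = 1/(1 − e^(−kτ)) ≈ 1.2566.
Single-dose peak C₀ = D/Vd = 409/235 ≈ 1.740 mcg/mL.
Steady-state peak Cmax,ss = C₀·R ≈ 1.740 × 1.2566 ≈ 2.186 mcg/mL.
Peak 2.2 mcg/mL vs MTC 7 mcg/mL: below toxic threshold.

2.2 mcg/mL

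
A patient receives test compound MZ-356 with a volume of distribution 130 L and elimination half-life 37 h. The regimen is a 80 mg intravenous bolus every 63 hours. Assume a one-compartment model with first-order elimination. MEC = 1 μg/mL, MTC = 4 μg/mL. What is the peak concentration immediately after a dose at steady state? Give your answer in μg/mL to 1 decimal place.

Over one 63-h interval, 63/37 ≈ 1.7027 half-lives elapse, leaving f ≈ 0.3072 of each dose.
Accumulation ratio R = 1/(1 − f) ≈ 1/0.6928 ≈ 1.4434.
Each bolus raises the concentration by D/Vd = 80/130 ≈ 0.615 μg/mL.
Steady-state peak Cmax,ss = C₀·R ≈ 0.615 × 1.4434 ≈ 0.888 μg/mL.
Peak 0.9 μg/mL vs MTC 4 μg/mL: below toxic threshold.

0.9 μg/mL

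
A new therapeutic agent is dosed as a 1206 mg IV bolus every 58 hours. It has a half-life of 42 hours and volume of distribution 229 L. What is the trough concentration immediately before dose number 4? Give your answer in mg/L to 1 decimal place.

3.1 mg/L

f = (1/2)^(τ/t½) = (1/2)^(58/42) ≈ 0.3840.
C₀ = D/Vd = 1206/229 ≈ 5.266 mg/L.
Before the 4th dose, 3 doses have been given. Superposition: Cmin = C₀·(f + f² + … + f^3).
≈ 5.266 × (0.3840 + 0.1475 + 0.0566) ≈ 5.266 × 0.5881 ≈ 3.097 mg/L.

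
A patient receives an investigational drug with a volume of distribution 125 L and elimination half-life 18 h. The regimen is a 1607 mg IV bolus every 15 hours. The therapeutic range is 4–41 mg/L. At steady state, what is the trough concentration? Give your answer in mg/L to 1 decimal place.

k = ln2/t½ = ln2/18 ≈ 0.038508 h⁻¹; fraction remaining f = e^(−kτ) = e^(−0.038508×15) ≈ 0.5612.
Single-dose peak C₀ = D/Vd = 1607/125 ≈ 12.856 mg/L.
Steady-state trough Cmin,ss = C₀·f/(1−f) ≈ 12.856 × 0.5612/0.4388 ≈ 16.442 mg/L.
Trough 16.4 mg/L vs MEC 4 mg/L: adequate.

16.4 mg/L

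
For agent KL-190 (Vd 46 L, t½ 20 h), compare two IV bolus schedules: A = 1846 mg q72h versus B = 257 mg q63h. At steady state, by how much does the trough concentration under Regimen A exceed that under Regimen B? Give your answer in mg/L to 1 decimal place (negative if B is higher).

Regimen A: f = (1/2)^(72/20) ≈ 0.0825; Cmin,ss = (1846/46)·f/(1−f) ≈ 3.608 mg/L.
Regimen B: f = (1/2)^(63/20) ≈ 0.1127; Cmin,ss = (257/46)·f/(1−f) ≈ 0.710 mg/L.
Difference ≈ 3.608 − 0.710 ≈ 2.898 mg/L.

2.9 mg/L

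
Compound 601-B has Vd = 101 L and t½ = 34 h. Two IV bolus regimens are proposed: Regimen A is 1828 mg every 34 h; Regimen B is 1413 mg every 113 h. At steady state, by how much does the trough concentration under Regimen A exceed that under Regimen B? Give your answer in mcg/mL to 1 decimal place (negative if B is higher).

16.5 mcg/mL

Regimen A: f = (1/2)^(34/34) ≈ 0.5000; Cmin,ss = (1828/101)·f/(1−f) ≈ 18.099 mcg/mL.
Regimen B: f = (1/2)^(113/34) ≈ 0.0999; Cmin,ss = (1413/101)·f/(1−f) ≈ 1.553 mcg/mL.
Difference ≈ 18.099 − 1.553 ≈ 16.546 mcg/mL.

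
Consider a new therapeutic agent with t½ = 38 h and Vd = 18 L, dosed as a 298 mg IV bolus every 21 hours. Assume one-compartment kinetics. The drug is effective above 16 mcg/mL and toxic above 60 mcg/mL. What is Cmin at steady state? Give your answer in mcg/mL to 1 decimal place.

k = ln2/t½ = ln2/38 ≈ 0.018241 h⁻¹; fraction remaining f = e^(−kτ) = e^(−0.018241×21) ≈ 0.6818.
Accumulation ratio R = 1/(1 − f) ≈ 1/0.3182 ≈ 3.1427.
Each bolus raises the concentration by D/Vd = 298/18 ≈ 16.556 mcg/mL.
Steady-state peak Cmax,ss = C₀·R ≈ 16.556 × 3.1427 ≈ 52.031 mcg/mL.
One interval later, Cmin,ss = Cmax,ss·e^(−kτ) ≈ 52.031 × 0.6818 ≈ 35.475 mcg/mL.
Trough 35.5 mcg/mL vs MEC 16 mcg/mL: adequate.

35.5 mcg/mL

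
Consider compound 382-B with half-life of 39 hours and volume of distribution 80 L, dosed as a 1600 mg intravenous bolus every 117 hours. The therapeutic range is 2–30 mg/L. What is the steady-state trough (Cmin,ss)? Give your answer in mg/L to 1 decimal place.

The dosing interval is 3 half-lives, so f = 2^(−3) = 0.125.
Accumulation ratio R = 1/(1 − f) = 1/0.875 = 8/7.
Single-dose peak C₀ = D/Vd = 1600/80 = 20 mg/L.
Steady-state peak Cmax,ss = C₀·R = 20 × 8/7 ≈ 22.857 mg/L.
Steady-state trough Cmin,ss = Cmax,ss·f ≈ 22.857 × 0.125 ≈ 2.857 mg/L.
Trough 2.9 mg/L vs MEC 2 mg/L: adequate.

2.9 mg/L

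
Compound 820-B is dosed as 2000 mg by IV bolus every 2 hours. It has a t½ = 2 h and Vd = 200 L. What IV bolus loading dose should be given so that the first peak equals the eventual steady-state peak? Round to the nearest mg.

4000 mg

f = (1/2)^(2/2) ≈ 0.500000; accumulation ratio R = 1/(1−f) ≈ 2.00000.
Loading dose to hit Cmax,ss on first dose: D_load = D_maint·R ≈ 2000 × 2.00000 ≈ 4000.00 mg.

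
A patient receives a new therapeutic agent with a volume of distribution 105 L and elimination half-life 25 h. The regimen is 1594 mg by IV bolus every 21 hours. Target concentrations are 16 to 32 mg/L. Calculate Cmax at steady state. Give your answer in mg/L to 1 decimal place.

Over one 21-h interval, 21/25 ≈ 0.84 half-lives elapse, leaving f ≈ 0.5586 of each dose.
Accumulation ratio R = 1/(1 − f) ≈ 1/0.4414 ≈ 2.2655.
Each bolus raises the concentration by D/Vd = 1594/105 ≈ 15.181 mg/L.
Cmax,ss = C₀/(1 − f) ≈ 15.181/0.4414 ≈ 34.393 mg/L.
Peak 34.4 mg/L vs MTC 32 mg/L: exceeds toxic threshold.

34.4 mg/L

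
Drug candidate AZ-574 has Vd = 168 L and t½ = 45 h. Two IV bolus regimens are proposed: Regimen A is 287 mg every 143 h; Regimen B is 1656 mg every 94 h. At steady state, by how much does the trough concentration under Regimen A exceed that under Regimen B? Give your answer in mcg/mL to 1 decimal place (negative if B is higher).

Regimen A: f = (1/2)^(143/45) ≈ 0.1105; Cmin,ss = (287/168)·f/(1−f) ≈ 0.212 mcg/mL.
Regimen B: f = (1/2)^(94/45) ≈ 0.2351; Cmin,ss = (1656/168)·f/(1−f) ≈ 3.030 mcg/mL.
Difference ≈ 0.212 − 3.030 ≈ -2.818 mcg/mL.

-2.8 mcg/mL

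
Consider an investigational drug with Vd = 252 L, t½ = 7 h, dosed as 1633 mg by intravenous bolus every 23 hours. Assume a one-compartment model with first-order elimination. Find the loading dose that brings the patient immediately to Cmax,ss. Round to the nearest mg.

f = (1/2)^(23/7) ≈ 0.102542; accumulation ratio R = 1/(1−f) ≈ 1.11426.
Loading dose to hit Cmax,ss on first dose: D_load = D_maint·R ≈ 1633 × 1.11426 ≈ 1819.59 mg.

1820 mg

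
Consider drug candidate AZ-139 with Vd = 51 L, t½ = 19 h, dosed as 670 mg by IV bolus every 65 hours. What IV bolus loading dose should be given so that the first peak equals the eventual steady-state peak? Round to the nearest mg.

739 mg

f = (1/2)^(65/19) ≈ 0.093360; accumulation ratio R = 1/(1−f) ≈ 1.10297.
Loading dose to hit Cmax,ss on first dose: D_load = D_maint·R ≈ 670 × 1.10297 ≈ 738.99 mg.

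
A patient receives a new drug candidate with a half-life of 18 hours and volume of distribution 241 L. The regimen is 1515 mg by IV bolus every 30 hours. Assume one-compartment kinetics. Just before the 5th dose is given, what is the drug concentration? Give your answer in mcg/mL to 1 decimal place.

f = (1/2)^(τ/t½) = (1/2)^(30/18) ≈ 0.3150.
C₀ = D/Vd = 1515/241 ≈ 6.286 mcg/mL.
Before the 5th dose, 4 doses have been given. Superposition: Cmin = C₀·(f + f² + … + f^4).
≈ 6.286 × (0.3150 + 0.0992 + 0.0313 + 0.0098) ≈ 6.286 × 0.4553 ≈ 2.862 mcg/mL.

2.9 mcg/mL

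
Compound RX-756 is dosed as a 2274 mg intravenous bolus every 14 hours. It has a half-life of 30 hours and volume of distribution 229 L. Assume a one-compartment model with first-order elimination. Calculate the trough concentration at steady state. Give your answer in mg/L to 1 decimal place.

τ/t½ = 14/30 ≈ 0.46667, so fraction remaining f = (1/2)^(14/30) ≈ 0.7236.
Each bolus raises the concentration by D/Vd = 2274/229 ≈ 9.930 mg/L.
Steady-state trough Cmin,ss = C₀·f/(1−f) ≈ 9.930 × 0.7236/0.2764 ≈ 25.996 mg/L.

26.0 mg/L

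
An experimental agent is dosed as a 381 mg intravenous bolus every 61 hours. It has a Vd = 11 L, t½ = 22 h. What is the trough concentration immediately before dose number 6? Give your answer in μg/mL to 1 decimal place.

5.9 μg/mL

f = (1/2)^(τ/t½) = (1/2)^(61/22) ≈ 0.1463.
C₀ = D/Vd = 381/11 ≈ 34.636 μg/mL.
Before the 6th dose, 5 doses have been given. Superposition: Cmin = C₀·(f + f² + … + f^5).
≈ 34.636 × (0.1463 + 0.0214 + 0.0031 + 0.0005 + 0.0001) ≈ 34.636 × 0.1714 ≈ 5.937 μg/mL.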